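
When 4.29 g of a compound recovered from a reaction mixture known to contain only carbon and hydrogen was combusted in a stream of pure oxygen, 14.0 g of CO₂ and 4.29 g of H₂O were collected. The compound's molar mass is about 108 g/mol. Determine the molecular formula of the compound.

C8H12

mol C = 14.0 g CO₂ ÷ 44.009 g/mol = 0.3181 mol
mol H = 2 × 4.29 g H₂O ÷ 18.015 g/mol = 0.4763 mol
Divide by the smallest (0.3181 mol): C 1.000, H 1.497
Multiplying each by 2 gives whole numbers: C 2.00, H 2.99
Empirical formula: C2H3
Empirical-formula mass = 27.05 g/mol; 108 ÷ 27.05 ≈ 4, so the molecular formula is C8H12.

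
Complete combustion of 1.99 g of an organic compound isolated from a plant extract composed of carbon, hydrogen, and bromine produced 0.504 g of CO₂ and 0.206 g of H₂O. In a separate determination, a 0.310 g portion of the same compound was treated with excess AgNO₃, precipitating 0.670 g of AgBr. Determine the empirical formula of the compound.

CH2Br2

mol C = 0.504 g CO₂ ÷ 44.009 g/mol = 0.01145 mol
mol H = 2 × 0.206 g H₂O ÷ 18.015 g/mol = 0.02287 mol
From the AgBr data: mol Br per gram of compound = (0.670 ÷ 187.772) ÷ 0.310 = 0.01151 mol/g, so in the 1.99 g combustion sample mol Br = 0.02291 mol
Divide by the smallest (0.01145 mol): C 1.000, H 1.997, Br 2.000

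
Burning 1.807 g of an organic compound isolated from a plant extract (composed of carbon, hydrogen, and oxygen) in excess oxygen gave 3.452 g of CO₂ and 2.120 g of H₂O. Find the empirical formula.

C2H6O

mol C = 3.452 g CO₂ ÷ 44.009 g/mol = 0.078439 mol
mol H = 2 × 2.120 g H₂O ÷ 18.015 g/mol = 0.23536 mol
mass O = 1.807 − (0.94212 + 0.23724) = 0.62763 g → mol O = 0.62763 ÷ 15.999 = 0.039230 mol
Divide by the smallest (0.039230 mol): C 1.999, H 6.000, O 1.000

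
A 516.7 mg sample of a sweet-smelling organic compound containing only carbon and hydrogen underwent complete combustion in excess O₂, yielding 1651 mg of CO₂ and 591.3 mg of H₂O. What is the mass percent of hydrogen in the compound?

12.81%

mol C = 1.651 g CO₂ ÷ 44.009 g/mol = 0.037515 mol
mol H = 2 × 0.5913 g H₂O ÷ 18.015 g/mol = 0.065645 mol
mass % H = 0.066170 g ÷ 0.5167 g × 100%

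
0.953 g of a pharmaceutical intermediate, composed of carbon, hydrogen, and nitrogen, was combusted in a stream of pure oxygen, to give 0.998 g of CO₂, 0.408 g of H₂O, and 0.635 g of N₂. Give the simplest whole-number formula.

CH2N2

mol C = 0.998 g CO₂ ÷ 44.009 g/mol = 0.02268 mol
mol H = 2 × 0.408 g H₂O ÷ 18.015 g/mol = 0.04530 mol
mol N = 2 × 0.635 g N₂ ÷ 28.014 g/mol = 0.04533 mol
Divide by the smallest (0.02268 mol): C 1.000, H 1.997, N 1.999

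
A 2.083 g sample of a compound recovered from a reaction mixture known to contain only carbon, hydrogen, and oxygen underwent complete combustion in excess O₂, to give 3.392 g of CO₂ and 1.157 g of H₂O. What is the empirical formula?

C6H10O5

mol C = 3.392 g CO₂ ÷ 44.009 g/mol = 0.077075 mol
mol H = 2 × 1.157 g H₂O ÷ 18.015 g/mol = 0.12845 mol
mass O = 2.083 − (0.92575 + 0.12948) = 1.0278 g → mol O = 1.0278 ÷ 15.999 = 0.064240 mol
Divide by the smallest (0.064240 mol): C 1.200, H 2.000, O 1.000
Multiplying each by 5 gives whole numbers: C 6.00, H 10.00, O 5.00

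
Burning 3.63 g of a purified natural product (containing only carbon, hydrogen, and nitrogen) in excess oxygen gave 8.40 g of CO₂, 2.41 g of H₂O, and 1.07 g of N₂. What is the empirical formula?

mol C = 8.40 g CO₂ ÷ 44.009 g/mol = 0.1909 mol
mol H = 2 × 2.41 g H₂O ÷ 18.015 g/mol = 0.2676 mol
mol N = 2 × 1.07 g N₂ ÷ 28.014 g/mol = 0.07639 mol
Divide by the smallest (0.07639 mol): C 2.499, H 3.502, N 1.000
Multiplying each by 2 gives whole numbers: C 5.00, H 7.00, N 2.00

C5H7N2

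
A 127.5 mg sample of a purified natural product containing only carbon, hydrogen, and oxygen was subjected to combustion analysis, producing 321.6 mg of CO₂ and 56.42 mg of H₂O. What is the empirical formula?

mol C = 0.3216 g CO₂ ÷ 44.009 g/mol = 0.0073076 mol
mol H = 2 × 0.05642 g H₂O ÷ 18.015 g/mol = 0.0062637 mol
mass O = 0.1275 − (0.087772 + 0.0063138) = 0.033415 g → mol O = 0.033415 ÷ 15.999 = 0.0020885 mol
Divide by the smallest (0.0020885 mol): C 3.499, H 2.999, O 1.000
Multiplying each by 2 gives whole numbers: C 7.00, H 6.00, O 2.00

C7H6O2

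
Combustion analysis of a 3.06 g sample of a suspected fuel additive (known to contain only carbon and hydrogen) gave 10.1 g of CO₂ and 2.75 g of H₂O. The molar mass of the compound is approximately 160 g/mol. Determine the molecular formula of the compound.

C12H16

mol C = 10.1 g CO₂ ÷ 44.009 g/mol = 0.2295 mol
mol H = 2 × 2.75 g H₂O ÷ 18.015 g/mol = 0.3053 mol
Divide by the smallest (0.2295 mol): C 1.000, H 1.330
Multiplying each by 3 gives whole numbers: C 3.00, H 3.99
Empirical formula: C3H4
Empirical-formula mass = 40.06 g/mol; 160 ÷ 40.06 ≈ 4, so the molecular formula is C12H16.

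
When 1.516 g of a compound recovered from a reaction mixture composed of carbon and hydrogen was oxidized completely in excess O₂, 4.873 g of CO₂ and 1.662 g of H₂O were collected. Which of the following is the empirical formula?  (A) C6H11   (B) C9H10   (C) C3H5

mol C = 4.873 g CO₂ ÷ 44.009 g/mol = 0.11073 mol
mol H = 2 × 1.662 g H₂O ÷ 18.015 g/mol = 0.18451 mol
Divide by the smallest (0.11073 mol): C 1.000, H 1.666
Multiplying each by 3 gives whole numbers: C 3.00, H 5.00

(C) C3H5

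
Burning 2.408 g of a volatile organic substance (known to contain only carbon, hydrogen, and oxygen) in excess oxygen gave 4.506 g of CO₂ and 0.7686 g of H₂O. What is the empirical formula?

mol C = 4.506 g CO₂ ÷ 44.009 g/mol = 0.10239 mol
mol H = 2 × 0.7686 g H₂O ÷ 18.015 g/mol = 0.085329 mol
mass O = 2.408 − (1.2298 + 0.086012) = 1.0922 g → mol O = 1.0922 ÷ 15.999 = 0.068267 mol
Divide by the smallest (0.068267 mol): C 1.500, H 1.250, O 1.000
Multiplying each by 4 gives whole numbers: C 6.00, H 5.00, O 4.00

C6H5O4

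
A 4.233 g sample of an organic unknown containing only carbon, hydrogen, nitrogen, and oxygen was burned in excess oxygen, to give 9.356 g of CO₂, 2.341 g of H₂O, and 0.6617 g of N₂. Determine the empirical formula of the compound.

mol C = 9.356 g CO₂ ÷ 44.009 g/mol = 0.21259 mol
mol H = 2 × 2.341 g H₂O ÷ 18.015 g/mol = 0.25989 mol
mol N = 2 × 0.6617 g N₂ ÷ 28.014 g/mol = 0.047241 mol
mass O = 4.233 − (2.5535 + 0.26197 + 0.66170) = 0.75587 g → mol O = 0.75587 ÷ 15.999 = 0.047245 mol
Divide by the smallest (0.047241 mol): C 4.500, H 5.502, N 1.000, O 1.000
Multiplying each by 2 gives whole numbers: C 9.00, H 11.00, N 2.00, O 2.00

C9H11N2O2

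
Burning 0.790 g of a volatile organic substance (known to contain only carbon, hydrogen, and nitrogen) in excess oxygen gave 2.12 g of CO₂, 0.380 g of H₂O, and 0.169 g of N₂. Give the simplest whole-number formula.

mol C = 2.12 g CO₂ ÷ 44.009 g/mol = 0.04817 mol
mol H = 2 × 0.380 g H₂O ÷ 18.015 g/mol = 0.04219 mol
mol N = 2 × 0.169 g N₂ ÷ 28.014 g/mol = 0.01207 mol
Divide by the smallest (0.01207 mol): C 3.993, H 3.497, N 1.000
Multiplying each by 2 gives whole numbers: C 7.99, H 6.99, N 2.00

C8H7N2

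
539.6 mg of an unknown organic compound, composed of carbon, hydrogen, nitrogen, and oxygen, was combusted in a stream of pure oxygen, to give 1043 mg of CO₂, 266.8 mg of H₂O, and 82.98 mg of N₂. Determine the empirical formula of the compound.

C8H10N2O3

mol C = 1.043 g CO₂ ÷ 44.009 g/mol = 0.023700 mol
mol H = 2 × 0.2668 g H₂O ÷ 18.015 g/mol = 0.029620 mol
mol N = 2 × 0.08298 g N₂ ÷ 28.014 g/mol = 0.0059242 mol
mass O = 0.5396 − (0.28466 + 0.029857 + 0.082980) = 0.14211 g → mol O = 0.14211 ÷ 15.999 = 0.0088822 mol
Divide by the smallest (0.0059242 mol): C 4.001, H 5.000, N 1.000, O 1.499
Multiplying each by 2 gives whole numbers: C 8.00, H 10.00, N 2.00, O 3.00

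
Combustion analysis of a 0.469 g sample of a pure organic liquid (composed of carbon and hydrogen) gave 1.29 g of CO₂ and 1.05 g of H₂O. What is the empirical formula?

CH4

mol C = 1.29 g CO₂ ÷ 44.009 g/mol = 0.02931 mol
mol H = 2 × 1.05 g H₂O ÷ 18.015 g/mol = 0.1166 mol
Divide by the smallest (0.02931 mol): C 1.000, H 3.977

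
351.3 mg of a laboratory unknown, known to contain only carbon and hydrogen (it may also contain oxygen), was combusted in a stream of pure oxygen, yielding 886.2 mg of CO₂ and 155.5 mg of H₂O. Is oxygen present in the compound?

mol C = 0.8862 g CO₂ ÷ 44.009 g/mol = 0.020137 mol
mol H = 2 × 0.1555 g H₂O ÷ 18.015 g/mol = 0.017263 mol
C and H account for only 0.25926 g of the 0.3513 g sample; the remaining 0.092036 g must be oxygen.

yes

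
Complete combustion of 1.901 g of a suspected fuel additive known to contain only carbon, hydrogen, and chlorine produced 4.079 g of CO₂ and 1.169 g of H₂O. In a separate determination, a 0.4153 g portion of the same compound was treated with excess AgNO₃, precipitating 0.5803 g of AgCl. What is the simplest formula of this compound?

mol C = 4.079 g CO₂ ÷ 44.009 g/mol = 0.092686 mol
mol H = 2 × 1.169 g H₂O ÷ 18.015 g/mol = 0.12978 mol
From the AgCl data: mol Cl per gram of compound = (0.5803 ÷ 143.318) ÷ 0.4153 = 0.0097497 mol/g, so in the 1.901 g combustion sample mol Cl = 0.018534 mol
Divide by the smallest (0.018534 mol): C 5.001, H 7.002, Cl 1.000

C5H7Cl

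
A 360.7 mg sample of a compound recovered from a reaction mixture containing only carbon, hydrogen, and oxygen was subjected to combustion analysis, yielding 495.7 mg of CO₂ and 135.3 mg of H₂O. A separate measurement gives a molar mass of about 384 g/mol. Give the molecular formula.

C12H16O14

mol C = 0.4957 g CO₂ ÷ 44.009 g/mol = 0.011264 mol
mol H = 2 × 0.1353 g H₂O ÷ 18.015 g/mol = 0.015021 mol
mass O = 0.3607 − (0.13529 + 0.015141) = 0.21027 g → mol O = 0.21027 ÷ 15.999 = 0.013143 mol
Divide by the smallest (0.011264 mol): C 1.000, H 1.334, O 1.167
Multiplying each by 6 gives whole numbers: C 6.00, H 8.00, O 7.00
Empirical formula: C6H8O7
Empirical-formula mass = 192.12 g/mol; 384 ÷ 192.12 ≈ 2, so the molecular formula is C12H16O14.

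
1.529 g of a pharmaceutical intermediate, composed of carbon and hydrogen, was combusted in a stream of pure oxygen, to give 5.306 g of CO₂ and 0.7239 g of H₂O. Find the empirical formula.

C3H2

mol C = 5.306 g CO₂ ÷ 44.009 g/mol = 0.12057 mol
mol H = 2 × 0.7239 g H₂O ÷ 18.015 g/mol = 0.080366 mol
Divide by the smallest (0.080366 mol): C 1.500, H 1.000
Multiplying each by 2 gives whole numbers: C 3.00, H 2.00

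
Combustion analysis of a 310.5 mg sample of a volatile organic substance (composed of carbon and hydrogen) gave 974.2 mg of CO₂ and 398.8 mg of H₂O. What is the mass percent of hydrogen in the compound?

mol C = 0.9742 g CO₂ ÷ 44.009 g/mol = 0.022136 mol
mol H = 2 × 0.3988 g H₂O ÷ 18.015 g/mol = 0.044274 mol
mass % H = 0.044628 g ÷ 0.3105 g × 100%

14.37%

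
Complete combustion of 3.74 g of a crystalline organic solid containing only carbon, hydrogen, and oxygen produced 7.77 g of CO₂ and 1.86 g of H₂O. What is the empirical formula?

mol C = 7.77 g CO₂ ÷ 44.009 g/mol = 0.1766 mol
mol H = 2 × 1.86 g H₂O ÷ 18.015 g/mol = 0.2065 mol
mass O = 3.74 − (2.121 + 0.2081) = 1.411 g → mol O = 1.411 ÷ 15.999 = 0.08821 mol
Divide by the smallest (0.08821 mol): C 2.002, H 2.341, O 1.000
Multiplying each by 3 gives whole numbers: C 6.00, H 7.02, O 3.00

C6H7O3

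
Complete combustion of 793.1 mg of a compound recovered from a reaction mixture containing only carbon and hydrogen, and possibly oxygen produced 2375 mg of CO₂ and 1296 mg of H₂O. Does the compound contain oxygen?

no

mol C = 2.375 g CO₂ ÷ 44.009 g/mol = 0.053966 mol
mol H = 2 × 1.296 g H₂O ÷ 18.015 g/mol = 0.14388 mol
C and H together account for 0.79322 g — essentially the entire 0.7931 g sample — so the compound contains no oxygen.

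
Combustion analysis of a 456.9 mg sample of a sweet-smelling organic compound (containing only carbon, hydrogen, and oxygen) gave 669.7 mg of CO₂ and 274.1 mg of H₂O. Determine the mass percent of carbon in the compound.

40.00%

mol C = 0.6697 g CO₂ ÷ 44.009 g/mol = 0.015217 mol
mol H = 2 × 0.2741 g H₂O ÷ 18.015 g/mol = 0.030430 mol
mass O = 0.4569 − (0.18278 + 0.030674) = 0.24345 g → mol O = 0.24345 ÷ 15.999 = 0.015217 mol
mass % C = 0.18278 g ÷ 0.4569 g × 100%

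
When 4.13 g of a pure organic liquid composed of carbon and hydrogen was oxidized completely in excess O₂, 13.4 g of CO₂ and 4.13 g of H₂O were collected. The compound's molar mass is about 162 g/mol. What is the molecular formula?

C12H18

mol C = 13.4 g CO₂ ÷ 44.009 g/mol = 0.3045 mol
mol H = 2 × 4.13 g H₂O ÷ 18.015 g/mol = 0.4585 mol
Divide by the smallest (0.3045 mol): C 1.000, H 1.506
Multiplying each by 2 gives whole numbers: C 2.00, H 3.01
Empirical formula: C2H3
Empirical-formula mass = 27.05 g/mol; 162 ÷ 27.05 ≈ 6, so the molecular formula is C12H18.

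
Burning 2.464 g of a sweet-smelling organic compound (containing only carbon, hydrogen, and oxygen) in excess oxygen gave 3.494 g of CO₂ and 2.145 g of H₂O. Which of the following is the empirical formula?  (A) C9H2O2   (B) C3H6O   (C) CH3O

mol C = 3.494 g CO₂ ÷ 44.009 g/mol = 0.079393 mol
mol H = 2 × 2.145 g H₂O ÷ 18.015 g/mol = 0.23813 mol
mass O = 2.464 − (0.95359 + 0.24004) = 1.2704 g → mol O = 1.2704 ÷ 15.999 = 0.079403 mol
Divide by the smallest (0.079393 mol): C 1.000, H 2.999, O 1.000

(C) CH3O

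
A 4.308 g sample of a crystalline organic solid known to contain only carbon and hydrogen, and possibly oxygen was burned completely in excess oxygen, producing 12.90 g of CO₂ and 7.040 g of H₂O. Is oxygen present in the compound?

mol C = 12.90 g CO₂ ÷ 44.009 g/mol = 0.29312 mol
mol H = 2 × 7.040 g H₂O ÷ 18.015 g/mol = 0.78157 mol
C and H together account for 4.3085 g — essentially the entire 4.308 g sample — so the compound contains no oxygen.

no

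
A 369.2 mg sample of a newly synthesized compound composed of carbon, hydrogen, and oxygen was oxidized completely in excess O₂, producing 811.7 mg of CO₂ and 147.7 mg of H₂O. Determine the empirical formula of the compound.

C9H8O4

mol C = 0.8117 g CO₂ ÷ 44.009 g/mol = 0.018444 mol
mol H = 2 × 0.1477 g H₂O ÷ 18.015 g/mol = 0.016397 mol
mass O = 0.3692 − (0.22153 + 0.016529) = 0.13114 g → mol O = 0.13114 ÷ 15.999 = 0.0081968 mol
Divide by the smallest (0.0081968 mol): C 2.250, H 2.000, O 1.000
Multiplying each by 4 gives whole numbers: C 9.00, H 8.00, O 4.00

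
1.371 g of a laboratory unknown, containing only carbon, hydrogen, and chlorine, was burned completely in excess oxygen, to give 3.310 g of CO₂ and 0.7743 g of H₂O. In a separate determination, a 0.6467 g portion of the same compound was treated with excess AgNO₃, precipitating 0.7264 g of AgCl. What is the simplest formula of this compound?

C7H8Cl

mol C = 3.310 g CO₂ ÷ 44.009 g/mol = 0.075212 mol
mol H = 2 × 0.7743 g H₂O ÷ 18.015 g/mol = 0.085962 mol
From the AgCl data: mol Cl per gram of compound = (0.7264 ÷ 143.318) ÷ 0.6467 = 0.0078374 mol/g, so in the 1.371 g combustion sample mol Cl = 0.010745 mol
Divide by the smallest (0.010745 mol): C 7.000, H 8.000, Cl 1.000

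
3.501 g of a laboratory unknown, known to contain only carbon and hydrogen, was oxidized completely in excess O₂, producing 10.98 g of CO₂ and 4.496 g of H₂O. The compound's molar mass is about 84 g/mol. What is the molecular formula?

mol C = 10.98 g CO₂ ÷ 44.009 g/mol = 0.24949 mol
mol H = 2 × 4.496 g H₂O ÷ 18.015 g/mol = 0.49914 mol
Divide by the smallest (0.24949 mol): C 1.000, H 2.001
Empirical formula: CH2
Empirical-formula mass = 14.03 g/mol; 84 ÷ 14.03 ≈ 6, so the molecular formula is C6H12.

C6H12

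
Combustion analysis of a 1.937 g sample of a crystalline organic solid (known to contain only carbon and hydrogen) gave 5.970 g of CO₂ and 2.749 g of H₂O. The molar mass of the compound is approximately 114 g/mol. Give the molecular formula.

C8H18

mol C = 5.970 g CO₂ ÷ 44.009 g/mol = 0.13565 mol
mol H = 2 × 2.749 g H₂O ÷ 18.015 g/mol = 0.30519 mol
Divide by the smallest (0.13565 mol): C 1.000, H 2.250
Multiplying each by 4 gives whole numbers: C 4.00, H 9.00
Empirical formula: C4H9
Empirical-formula mass = 57.12 g/mol; 114 ÷ 57.12 ≈ 2, so the molecular formula is C8H18.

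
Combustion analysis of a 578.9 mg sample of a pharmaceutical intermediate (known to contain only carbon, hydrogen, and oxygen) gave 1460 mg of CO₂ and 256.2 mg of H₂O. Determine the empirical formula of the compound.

mol C = 1.460 g CO₂ ÷ 44.009 g/mol = 0.033175 mol
mol H = 2 × 0.2562 g H₂O ÷ 18.015 g/mol = 0.028443 mol
mass O = 0.5789 − (0.39847 + 0.028671) = 0.15176 g → mol O = 0.15176 ÷ 15.999 = 0.0094859 mol
Divide by the smallest (0.0094859 mol): C 3.497, H 2.998, O 1.000
Multiplying each by 2 gives whole numbers: C 6.99, H 6.00, O 2.00

C7H6O2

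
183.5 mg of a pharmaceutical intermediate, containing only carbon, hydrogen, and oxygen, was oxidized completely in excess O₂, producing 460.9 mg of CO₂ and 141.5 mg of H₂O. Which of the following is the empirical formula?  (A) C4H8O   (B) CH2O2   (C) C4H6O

mol C = 0.4609 g CO₂ ÷ 44.009 g/mol = 0.010473 mol
mol H = 2 × 0.1415 g H₂O ÷ 18.015 g/mol = 0.015709 mol
mass O = 0.1835 − (0.12579 + 0.015835) = 0.041876 g → mol O = 0.041876 ÷ 15.999 = 0.0026174 mol
Divide by the smallest (0.0026174 mol): C 4.001, H 6.002, O 1.000

(C) C4H6O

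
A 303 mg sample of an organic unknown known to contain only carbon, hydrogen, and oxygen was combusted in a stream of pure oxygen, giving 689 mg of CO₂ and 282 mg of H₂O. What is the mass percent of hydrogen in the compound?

10.4%

mol C = 0.689 g CO₂ ÷ 44.009 g/mol = 0.01566 mol
mol H = 2 × 0.282 g H₂O ÷ 18.015 g/mol = 0.03131 mol
mass O = 0.303 − (0.1880 + 0.03156) = 0.08340 g → mol O = 0.08340 ÷ 15.999 = 0.005213 mol
mass % H = 0.03156 g ÷ 0.303 g × 100%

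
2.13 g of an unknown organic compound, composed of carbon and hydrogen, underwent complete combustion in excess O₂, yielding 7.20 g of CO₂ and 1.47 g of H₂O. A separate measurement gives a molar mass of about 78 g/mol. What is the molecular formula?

C6H6

mol C = 7.20 g CO₂ ÷ 44.009 g/mol = 0.1636 mol
mol H = 2 × 1.47 g H₂O ÷ 18.015 g/mol = 0.1632 mol
Divide by the smallest (0.1632 mol): C 1.002, H 1.000
Empirical formula: CH
Empirical-formula mass = 13.02 g/mol; 78 ÷ 13.02 ≈ 6, so the molecular formula is C6H6.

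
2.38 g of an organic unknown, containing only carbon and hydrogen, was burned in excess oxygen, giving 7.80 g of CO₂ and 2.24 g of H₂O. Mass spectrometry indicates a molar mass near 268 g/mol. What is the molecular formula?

mol C = 7.80 g CO₂ ÷ 44.009 g/mol = 0.1772 mol
mol H = 2 × 2.24 g H₂O ÷ 18.015 g/mol = 0.2487 mol
Divide by the smallest (0.1772 mol): C 1.000, H 1.403
Multiplying each by 5 gives whole numbers: C 5.00, H 7.02
Empirical formula: C5H7
Empirical-formula mass = 67.11 g/mol; 268 ÷ 67.11 ≈ 4, so the molecular formula is C20H28.

C20H28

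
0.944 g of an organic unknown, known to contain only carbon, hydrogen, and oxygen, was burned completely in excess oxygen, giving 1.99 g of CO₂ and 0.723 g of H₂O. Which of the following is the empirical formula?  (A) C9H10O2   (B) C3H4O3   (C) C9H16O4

mol C = 1.99 g CO₂ ÷ 44.009 g/mol = 0.04522 mol
mol H = 2 × 0.723 g H₂O ÷ 18.015 g/mol = 0.08027 mol
mass O = 0.944 − (0.5431 + 0.08091) = 0.3200 g → mol O = 0.3200 ÷ 15.999 = 0.02000 mol
Divide by the smallest (0.02000 mol): C 2.261, H 4.013, O 1.000
Multiplying each by 4 gives whole numbers: C 9.04, H 16.05, O 4.00

(C) C9H16O4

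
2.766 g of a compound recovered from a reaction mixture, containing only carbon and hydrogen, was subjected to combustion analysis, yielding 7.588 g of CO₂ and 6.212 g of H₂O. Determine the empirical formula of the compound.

mol C = 7.588 g CO₂ ÷ 44.009 g/mol = 0.17242 mol
mol H = 2 × 6.212 g H₂O ÷ 18.015 g/mol = 0.68965 mol
Divide by the smallest (0.17242 mol): C 1.000, H 4.000

CH4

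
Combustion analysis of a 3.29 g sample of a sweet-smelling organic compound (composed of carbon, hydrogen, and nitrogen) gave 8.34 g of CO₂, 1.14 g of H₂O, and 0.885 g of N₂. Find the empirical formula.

C3H2N

mol C = 8.34 g CO₂ ÷ 44.009 g/mol = 0.1895 mol
mol H = 2 × 1.14 g H₂O ÷ 18.015 g/mol = 0.1266 mol
mol N = 2 × 0.885 g N₂ ÷ 28.014 g/mol = 0.06318 mol
Divide by the smallest (0.06318 mol): C 2.999, H 2.003, N 1.000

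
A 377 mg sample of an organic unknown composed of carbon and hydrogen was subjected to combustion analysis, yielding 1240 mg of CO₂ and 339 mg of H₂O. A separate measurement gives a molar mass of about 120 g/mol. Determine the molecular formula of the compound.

C9H12

mol C = 1.24 g CO₂ ÷ 44.009 g/mol = 0.02818 mol
mol H = 2 × 0.339 g H₂O ÷ 18.015 g/mol = 0.03764 mol
Divide by the smallest (0.02818 mol): C 1.000, H 1.336
Multiplying each by 3 gives whole numbers: C 3.00, H 4.01
Empirical formula: C3H4
Empirical-formula mass = 40.06 g/mol; 120 ÷ 40.06 ≈ 3, so the molecular formula is C9H12.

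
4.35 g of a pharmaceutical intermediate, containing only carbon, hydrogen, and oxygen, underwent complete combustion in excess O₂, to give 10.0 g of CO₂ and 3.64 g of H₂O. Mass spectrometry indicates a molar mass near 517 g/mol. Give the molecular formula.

mol C = 10.0 g CO₂ ÷ 44.009 g/mol = 0.2272 mol
mol H = 2 × 3.64 g H₂O ÷ 18.015 g/mol = 0.4041 mol
mass O = 4.35 − (2.729 + 0.4073) = 1.213 g → mol O = 1.213 ÷ 15.999 = 0.07585 mol
Divide by the smallest (0.07585 mol): C 2.996, H 5.328, O 1.000
Multiplying each by 3 gives whole numbers: C 8.99, H 15.98, O 3.00
Empirical formula: C9H16O3
Empirical-formula mass = 172.22 g/mol; 517 ÷ 172.22 ≈ 3, so the molecular formula is C27H48O9.

C27H48O9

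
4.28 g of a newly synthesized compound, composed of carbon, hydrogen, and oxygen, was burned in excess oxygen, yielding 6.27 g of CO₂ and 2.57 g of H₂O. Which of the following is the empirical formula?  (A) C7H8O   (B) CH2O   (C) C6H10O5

(B) CH2O

mol C = 6.27 g CO₂ ÷ 44.009 g/mol = 0.1425 mol
mol H = 2 × 2.57 g H₂O ÷ 18.015 g/mol = 0.2853 mol
mass O = 4.28 − (1.711 + 0.2876) = 2.281 g → mol O = 2.281 ÷ 15.999 = 0.1426 mol
Divide by the smallest (0.1425 mol): C 1.000, H 2.003, O 1.001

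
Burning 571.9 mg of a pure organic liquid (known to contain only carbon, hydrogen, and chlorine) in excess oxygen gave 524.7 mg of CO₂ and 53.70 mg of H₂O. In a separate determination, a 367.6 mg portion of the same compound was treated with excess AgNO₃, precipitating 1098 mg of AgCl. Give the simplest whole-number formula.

C2HCl2

mol C = 0.5247 g CO₂ ÷ 44.009 g/mol = 0.011923 mol
mol H = 2 × 0.05370 g H₂O ÷ 18.015 g/mol = 0.0059617 mol
From the AgCl data: mol Cl per gram of compound = (1.098 ÷ 143.318) ÷ 0.3676 = 0.020841 mol/g, so in the 0.5719 g combustion sample mol Cl = 0.011919 mol
Divide by the smallest (0.0059617 mol): C 2.000, H 1.000, Cl 1.999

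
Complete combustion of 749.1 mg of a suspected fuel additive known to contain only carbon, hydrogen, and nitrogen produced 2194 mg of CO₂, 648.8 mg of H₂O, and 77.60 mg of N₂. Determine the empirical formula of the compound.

C9H13N

mol C = 2.194 g CO₂ ÷ 44.009 g/mol = 0.049853 mol
mol H = 2 × 0.6488 g H₂O ÷ 18.015 g/mol = 0.072029 mol
mol N = 2 × 0.07760 g N₂ ÷ 28.014 g/mol = 0.0055401 mol
Divide by the smallest (0.0055401 mol): C 8.999, H 13.001, N 1.000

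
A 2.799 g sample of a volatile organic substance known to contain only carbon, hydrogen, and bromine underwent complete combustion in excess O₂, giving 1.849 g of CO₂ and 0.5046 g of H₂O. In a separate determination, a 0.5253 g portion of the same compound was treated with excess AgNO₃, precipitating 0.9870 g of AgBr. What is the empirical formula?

C3H4Br2

mol C = 1.849 g CO₂ ÷ 44.009 g/mol = 0.042014 mol
mol H = 2 × 0.5046 g H₂O ÷ 18.015 g/mol = 0.056020 mol
From the AgBr data: mol Br per gram of compound = (0.9870 ÷ 187.772) ÷ 0.5253 = 0.010006 mol/g, so in the 2.799 g combustion sample mol Br = 0.028008 mol
Divide by the smallest (0.028008 mol): C 1.500, H 2.000, Br 1.000
Multiplying each by 2 gives whole numbers: C 3.00, H 4.00, Br 2.00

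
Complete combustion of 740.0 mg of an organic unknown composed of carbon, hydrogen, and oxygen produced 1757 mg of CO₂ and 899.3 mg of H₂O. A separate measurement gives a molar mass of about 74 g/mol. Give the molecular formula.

C4H10O

mol C = 1.757 g CO₂ ÷ 44.009 g/mol = 0.039924 mol
mol H = 2 × 0.8993 g H₂O ÷ 18.015 g/mol = 0.099839 mol
mass O = 0.7400 − (0.47952 + 0.10064) = 0.15984 g → mol O = 0.15984 ÷ 15.999 = 0.0099906 mol
Divide by the smallest (0.0099906 mol): C 3.996, H 9.993, O 1.000
Empirical formula: C4H10O
Empirical-formula mass = 74.12 g/mol; 74 ÷ 74.12 ≈ 1, so the molecular formula is C4H10O.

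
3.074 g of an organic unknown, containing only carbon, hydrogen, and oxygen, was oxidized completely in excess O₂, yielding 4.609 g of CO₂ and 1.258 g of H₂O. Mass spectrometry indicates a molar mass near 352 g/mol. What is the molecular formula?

C12H16O12

mol C = 4.609 g CO₂ ÷ 44.009 g/mol = 0.10473 mol
mol H = 2 × 1.258 g H₂O ÷ 18.015 g/mol = 0.13966 mol
mass O = 3.074 − (1.2579 + 0.14078) = 1.6753 g → mol O = 1.6753 ÷ 15.999 = 0.10471 mol
Divide by the smallest (0.10471 mol): C 1.000, H 1.334, O 1.000
Multiplying each by 3 gives whole numbers: C 3.00, H 4.00, O 3.00
Empirical formula: C3H4O3
Empirical-formula mass = 88.06 g/mol; 352 ÷ 88.06 ≈ 4, so the molecular formula is C12H16O12.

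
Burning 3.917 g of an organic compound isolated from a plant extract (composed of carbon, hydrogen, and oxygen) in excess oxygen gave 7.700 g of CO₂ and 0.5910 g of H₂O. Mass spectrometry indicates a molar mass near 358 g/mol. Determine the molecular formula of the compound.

mol C = 7.700 g CO₂ ÷ 44.009 g/mol = 0.17496 mol
mol H = 2 × 0.5910 g H₂O ÷ 18.015 g/mol = 0.065612 mol
mass O = 3.917 − (2.1015 + 0.066137) = 1.7494 g → mol O = 1.7494 ÷ 15.999 = 0.10934 mol
Divide by the smallest (0.065612 mol): C 2.667, H 1.000, O 1.666
Multiplying each by 3 gives whole numbers: C 8.00, H 3.00, O 5.00
Empirical formula: C8H3O5
Empirical-formula mass = 179.11 g/mol; 358 ÷ 179.11 ≈ 2, so the molecular formula is C16H6O10.

C16H6O10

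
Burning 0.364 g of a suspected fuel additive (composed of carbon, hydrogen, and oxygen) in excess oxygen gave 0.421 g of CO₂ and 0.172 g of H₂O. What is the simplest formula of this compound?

mol C = 0.421 g CO₂ ÷ 44.009 g/mol = 0.009566 mol
mol H = 2 × 0.172 g H₂O ÷ 18.015 g/mol = 0.01910 mol
mass O = 0.364 − (0.1149 + 0.01925) = 0.2299 g → mol O = 0.2299 ÷ 15.999 = 0.01437 mol
Divide by the smallest (0.009566 mol): C 1.000, H 1.996, O 1.502
Multiplying each by 2 gives whole numbers: C 2.00, H 3.99, O 3.00

C2H4O3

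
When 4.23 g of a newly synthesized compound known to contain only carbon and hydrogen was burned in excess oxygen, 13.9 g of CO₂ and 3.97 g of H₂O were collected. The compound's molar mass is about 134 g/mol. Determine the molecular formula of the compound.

C10H14

mol C = 13.9 g CO₂ ÷ 44.009 g/mol = 0.3158 mol
mol H = 2 × 3.97 g H₂O ÷ 18.015 g/mol = 0.4407 mol
Divide by the smallest (0.3158 mol): C 1.000, H 1.395
Multiplying each by 5 gives whole numbers: C 5.00, H 6.98
Empirical formula: C5H7
Empirical-formula mass = 67.11 g/mol; 134 ÷ 67.11 ≈ 2, so the molecular formula is C10H14.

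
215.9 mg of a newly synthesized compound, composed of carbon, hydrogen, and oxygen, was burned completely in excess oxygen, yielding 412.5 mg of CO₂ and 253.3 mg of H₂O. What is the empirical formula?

C2H6O

mol C = 0.4125 g CO₂ ÷ 44.009 g/mol = 0.0093731 mol
mol H = 2 × 0.2533 g H₂O ÷ 18.015 g/mol = 0.028121 mol
mass O = 0.2159 − (0.11258 + 0.028346) = 0.074974 g → mol O = 0.074974 ÷ 15.999 = 0.0046862 mol
Divide by the smallest (0.0046862 mol): C 2.000, H 6.001, O 1.000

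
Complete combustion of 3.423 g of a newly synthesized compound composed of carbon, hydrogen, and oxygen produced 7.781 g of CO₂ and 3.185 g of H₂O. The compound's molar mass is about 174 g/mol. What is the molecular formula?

C9H18O3

mol C = 7.781 g CO₂ ÷ 44.009 g/mol = 0.17680 mol
mol H = 2 × 3.185 g H₂O ÷ 18.015 g/mol = 0.35359 mol
mass O = 3.423 − (2.1236 + 0.35642) = 0.94298 g → mol O = 0.94298 ÷ 15.999 = 0.058940 mol
Divide by the smallest (0.058940 mol): C 3.000, H 5.999, O 1.000
Empirical formula: C3H6O
Empirical-formula mass = 58.08 g/mol; 174 ÷ 58.08 ≈ 3, so the molecular formula is C9H18O3.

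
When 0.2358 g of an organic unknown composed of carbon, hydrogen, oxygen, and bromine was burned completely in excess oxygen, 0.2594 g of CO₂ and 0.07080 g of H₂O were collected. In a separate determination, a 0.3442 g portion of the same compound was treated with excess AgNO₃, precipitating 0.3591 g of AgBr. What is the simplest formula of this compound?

mol C = 0.2594 g CO₂ ÷ 44.009 g/mol = 0.0058942 mol
mol H = 2 × 0.07080 g H₂O ÷ 18.015 g/mol = 0.0078601 mol
From the AgBr data: mol Br per gram of compound = (0.3591 ÷ 187.772) ÷ 0.3442 = 0.0055561 mol/g, so in the 0.2358 g combustion sample mol Br = 0.0013101 mol
mass O = 0.2358 − (0.070796 + 0.0079230 + 0.10469) = 0.052396 g → mol O = 0.052396 ÷ 15.999 = 0.0032749 mol
Divide by the smallest (0.0013101 mol): C 4.499, H 5.999, Br 1.000, O 2.500
Multiplying each by 2 gives whole numbers: C 9.00, H 12.00, Br 2.00, O 5.00

C9H12Br2O5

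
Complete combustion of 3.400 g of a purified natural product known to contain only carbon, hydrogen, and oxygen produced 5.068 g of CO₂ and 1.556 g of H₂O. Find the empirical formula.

C2H3O2

mol C = 5.068 g CO₂ ÷ 44.009 g/mol = 0.11516 mol
mol H = 2 × 1.556 g H₂O ÷ 18.015 g/mol = 0.17274 mol
mass O = 3.400 − (1.3832 + 0.17413) = 1.8427 g → mol O = 1.8427 ÷ 15.999 = 0.11518 mol
Divide by the smallest (0.11516 mol): C 1.000, H 1.500, O 1.000
Multiplying each by 2 gives whole numbers: C 2.00, H 3.00, O 2.00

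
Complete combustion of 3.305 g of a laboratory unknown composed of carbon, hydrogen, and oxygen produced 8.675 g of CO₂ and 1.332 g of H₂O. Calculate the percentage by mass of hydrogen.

4.51%

mol C = 8.675 g CO₂ ÷ 44.009 g/mol = 0.19712 mol
mol H = 2 × 1.332 g H₂O ÷ 18.015 g/mol = 0.14788 mol
mass O = 3.305 − (2.3676 + 0.14906) = 0.78835 g → mol O = 0.78835 ÷ 15.999 = 0.049275 mol
mass % H = 0.14906 g ÷ 3.305 g × 100%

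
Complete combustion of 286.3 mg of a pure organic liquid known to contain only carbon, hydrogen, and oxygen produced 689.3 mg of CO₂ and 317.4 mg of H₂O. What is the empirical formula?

C4H9O

mol C = 0.6893 g CO₂ ÷ 44.009 g/mol = 0.015663 mol
mol H = 2 × 0.3174 g H₂O ÷ 18.015 g/mol = 0.035237 mol
mass O = 0.2863 − (0.18812 + 0.035519) = 0.062656 g → mol O = 0.062656 ÷ 15.999 = 0.0039162 mol
Divide by the smallest (0.0039162 mol): C 3.999, H 8.998, O 1.000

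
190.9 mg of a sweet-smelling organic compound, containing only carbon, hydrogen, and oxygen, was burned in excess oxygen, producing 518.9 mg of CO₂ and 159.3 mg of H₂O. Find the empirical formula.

mol C = 0.5189 g CO₂ ÷ 44.009 g/mol = 0.011791 mol
mol H = 2 × 0.1593 g H₂O ÷ 18.015 g/mol = 0.017685 mol
mass O = 0.1909 − (0.14162 + 0.017827) = 0.031454 g → mol O = 0.031454 ÷ 15.999 = 0.0019660 mol
Divide by the smallest (0.0019660 mol): C 5.997, H 8.995, O 1.000

C6H9O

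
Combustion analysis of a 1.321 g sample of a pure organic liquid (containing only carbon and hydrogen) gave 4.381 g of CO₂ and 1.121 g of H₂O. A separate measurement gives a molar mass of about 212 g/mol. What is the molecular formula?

mol C = 4.381 g CO₂ ÷ 44.009 g/mol = 0.099548 mol
mol H = 2 × 1.121 g H₂O ÷ 18.015 g/mol = 0.12445 mol
Divide by the smallest (0.099548 mol): C 1.000, H 1.250
Multiplying each by 4 gives whole numbers: C 4.00, H 5.00
Empirical formula: C4H5
Empirical-formula mass = 53.08 g/mol; 212 ÷ 53.08 ≈ 4, so the molecular formula is C16H20.

C16H20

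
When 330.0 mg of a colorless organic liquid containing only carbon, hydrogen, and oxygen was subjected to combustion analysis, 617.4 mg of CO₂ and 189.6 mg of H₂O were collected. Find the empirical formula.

mol C = 0.6174 g CO₂ ÷ 44.009 g/mol = 0.014029 mol
mol H = 2 × 0.1896 g H₂O ÷ 18.015 g/mol = 0.021049 mol
mass O = 0.3300 − (0.16850 + 0.021218) = 0.14028 g → mol O = 0.14028 ÷ 15.999 = 0.0087681 mol
Divide by the smallest (0.0087681 mol): C 1.600, H 2.401, O 1.000
Multiplying each by 5 gives whole numbers: C 8.00, H 12.00, O 5.00

C8H12O5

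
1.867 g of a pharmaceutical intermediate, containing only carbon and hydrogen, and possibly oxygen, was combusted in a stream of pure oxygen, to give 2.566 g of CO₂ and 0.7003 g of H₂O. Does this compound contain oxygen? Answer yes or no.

yes

mol C = 2.566 g CO₂ ÷ 44.009 g/mol = 0.058306 mol
mol H = 2 × 0.7003 g H₂O ÷ 18.015 g/mol = 0.077746 mol
C and H account for only 0.77868 g of the 1.867 g sample; the remaining 1.0883 g must be oxygen.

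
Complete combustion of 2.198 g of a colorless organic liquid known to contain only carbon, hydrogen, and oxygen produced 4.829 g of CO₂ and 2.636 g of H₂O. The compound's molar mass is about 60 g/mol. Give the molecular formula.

C3H8O

mol C = 4.829 g CO₂ ÷ 44.009 g/mol = 0.10973 mol
mol H = 2 × 2.636 g H₂O ÷ 18.015 g/mol = 0.29265 mol
mass O = 2.198 − (1.3179 + 0.29499) = 0.58508 g → mol O = 0.58508 ÷ 15.999 = 0.036570 mol
Divide by the smallest (0.036570 mol): C 3.001, H 8.002, O 1.000
Empirical formula: C3H8O
Empirical-formula mass = 60.10 g/mol; 60 ÷ 60.10 ≈ 1, so the molecular formula is C3H8O.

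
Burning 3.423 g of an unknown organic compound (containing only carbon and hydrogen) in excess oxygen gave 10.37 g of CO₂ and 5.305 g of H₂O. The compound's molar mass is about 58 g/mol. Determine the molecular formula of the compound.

C4H10

mol C = 10.37 g CO₂ ÷ 44.009 g/mol = 0.23563 mol
mol H = 2 × 5.305 g H₂O ÷ 18.015 g/mol = 0.58895 mol
Divide by the smallest (0.23563 mol): C 1.000, H 2.499
Multiplying each by 2 gives whole numbers: C 2.00, H 5.00
Empirical formula: C2H5
Empirical-formula mass = 29.06 g/mol; 58 ÷ 29.06 ≈ 2, so the molecular formula is C4H10.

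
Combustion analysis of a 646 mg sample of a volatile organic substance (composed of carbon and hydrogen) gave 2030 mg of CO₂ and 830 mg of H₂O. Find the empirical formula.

CH2

mol C = 2.03 g CO₂ ÷ 44.009 g/mol = 0.04613 mol
mol H = 2 × 0.830 g H₂O ÷ 18.015 g/mol = 0.09215 mol
Divide by the smallest (0.04613 mol): C 1.000, H 1.998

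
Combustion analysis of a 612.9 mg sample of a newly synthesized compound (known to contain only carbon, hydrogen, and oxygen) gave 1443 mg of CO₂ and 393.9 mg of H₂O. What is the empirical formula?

C3H4O

mol C = 1.443 g CO₂ ÷ 44.009 g/mol = 0.032789 mol
mol H = 2 × 0.3939 g H₂O ÷ 18.015 g/mol = 0.043730 mol
mass O = 0.6129 − (0.39383 + 0.044080) = 0.17499 g → mol O = 0.17499 ÷ 15.999 = 0.010938 mol
Divide by the smallest (0.010938 mol): C 2.998, H 3.998, O 1.000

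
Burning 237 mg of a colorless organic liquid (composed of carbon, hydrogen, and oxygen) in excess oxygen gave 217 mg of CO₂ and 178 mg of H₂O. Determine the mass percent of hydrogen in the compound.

mol C = 0.217 g CO₂ ÷ 44.009 g/mol = 0.004931 mol
mol H = 2 × 0.178 g H₂O ÷ 18.015 g/mol = 0.01976 mol
mass O = 0.237 − (0.05922 + 0.01992) = 0.1579 g → mol O = 0.1579 ÷ 15.999 = 0.009867 mol
mass % H = 0.01992 g ÷ 0.237 g × 100%

8.4%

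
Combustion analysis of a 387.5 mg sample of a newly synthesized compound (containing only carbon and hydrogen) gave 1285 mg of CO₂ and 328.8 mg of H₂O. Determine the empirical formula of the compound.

mol C = 1.285 g CO₂ ÷ 44.009 g/mol = 0.029199 mol
mol H = 2 × 0.3288 g H₂O ÷ 18.015 g/mol = 0.036503 mol
Divide by the smallest (0.029199 mol): C 1.000, H 1.250
Multiplying each by 4 gives whole numbers: C 4.00, H 5.00

C4H5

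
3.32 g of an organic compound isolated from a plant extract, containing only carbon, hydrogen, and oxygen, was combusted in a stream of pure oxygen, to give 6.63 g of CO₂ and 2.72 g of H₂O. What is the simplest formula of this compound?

mol C = 6.63 g CO₂ ÷ 44.009 g/mol = 0.1507 mol
mol H = 2 × 2.72 g H₂O ÷ 18.015 g/mol = 0.3020 mol
mass O = 3.32 − (1.809 + 0.3044) = 1.206 g → mol O = 1.206 ÷ 15.999 = 0.07539 mol
Divide by the smallest (0.07539 mol): C 1.998, H 4.006, O 1.000

C2H4O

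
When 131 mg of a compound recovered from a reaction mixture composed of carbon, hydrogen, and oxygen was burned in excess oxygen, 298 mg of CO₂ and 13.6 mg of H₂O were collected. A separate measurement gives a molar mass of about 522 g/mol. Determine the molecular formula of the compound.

mol C = 0.298 g CO₂ ÷ 44.009 g/mol = 0.006771 mol
mol H = 2 × 0.0136 g H₂O ÷ 18.015 g/mol = 0.001510 mol
mass O = 0.131 − (0.08133 + 0.001522) = 0.04815 g → mol O = 0.04815 ÷ 15.999 = 0.003009 mol
Divide by the smallest (0.001510 mol): C 4.485, H 1.000, O 1.993
Multiplying each by 2 gives whole numbers: C 8.97, H 2.00, O 3.99
Empirical formula: C9H2O4
Empirical-formula mass = 174.11 g/mol; 522 ÷ 174.11 ≈ 3, so the molecular formula is C27H6O12.

C27H6O12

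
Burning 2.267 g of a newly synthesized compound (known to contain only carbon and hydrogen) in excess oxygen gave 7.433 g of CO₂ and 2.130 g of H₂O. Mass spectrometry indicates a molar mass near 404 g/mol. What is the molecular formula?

C30H42

mol C = 7.433 g CO₂ ÷ 44.009 g/mol = 0.16890 mol
mol H = 2 × 2.130 g H₂O ÷ 18.015 g/mol = 0.23647 mol
Divide by the smallest (0.16890 mol): C 1.000, H 1.400
Multiplying each by 5 gives whole numbers: C 5.00, H 7.00
Empirical formula: C5H7
Empirical-formula mass = 67.11 g/mol; 404 ÷ 67.11 ≈ 6, so the molecular formula is C30H42.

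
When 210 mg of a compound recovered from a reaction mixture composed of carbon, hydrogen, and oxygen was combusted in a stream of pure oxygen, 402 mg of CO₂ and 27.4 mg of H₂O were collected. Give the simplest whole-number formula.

C3HO2

mol C = 0.402 g CO₂ ÷ 44.009 g/mol = 0.009134 mol
mol H = 2 × 0.0274 g H₂O ÷ 18.015 g/mol = 0.003042 mol
mass O = 0.210 − (0.1097 + 0.003066) = 0.09722 g → mol O = 0.09722 ÷ 15.999 = 0.006077 mol
Divide by the smallest (0.003042 mol): C 3.003, H 1.000, O 1.998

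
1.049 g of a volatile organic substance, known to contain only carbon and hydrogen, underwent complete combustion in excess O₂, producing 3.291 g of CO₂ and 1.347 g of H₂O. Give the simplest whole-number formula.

mol C = 3.291 g CO₂ ÷ 44.009 g/mol = 0.074780 mol
mol H = 2 × 1.347 g H₂O ÷ 18.015 g/mol = 0.14954 mol
Divide by the smallest (0.074780 mol): C 1.000, H 2.000

CH2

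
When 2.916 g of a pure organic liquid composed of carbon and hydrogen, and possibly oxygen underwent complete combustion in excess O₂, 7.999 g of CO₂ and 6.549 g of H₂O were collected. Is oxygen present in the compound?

mol C = 7.999 g CO₂ ÷ 44.009 g/mol = 0.18176 mol
mol H = 2 × 6.549 g H₂O ÷ 18.015 g/mol = 0.72706 mol
C and H together account for 2.9160 g — essentially the entire 2.916 g sample — so the compound contains no oxygen.

no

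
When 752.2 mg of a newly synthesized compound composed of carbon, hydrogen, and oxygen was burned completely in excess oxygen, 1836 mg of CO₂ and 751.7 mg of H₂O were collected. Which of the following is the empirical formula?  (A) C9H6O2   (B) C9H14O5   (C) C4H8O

mol C = 1.836 g CO₂ ÷ 44.009 g/mol = 0.041719 mol
mol H = 2 × 0.7517 g H₂O ÷ 18.015 g/mol = 0.083453 mol
mass O = 0.7522 − (0.50108 + 0.084120) = 0.16700 g → mol O = 0.16700 ÷ 15.999 = 0.010438 mol
Divide by the smallest (0.010438 mol): C 3.997, H 7.995, O 1.000

(C) C4H8O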